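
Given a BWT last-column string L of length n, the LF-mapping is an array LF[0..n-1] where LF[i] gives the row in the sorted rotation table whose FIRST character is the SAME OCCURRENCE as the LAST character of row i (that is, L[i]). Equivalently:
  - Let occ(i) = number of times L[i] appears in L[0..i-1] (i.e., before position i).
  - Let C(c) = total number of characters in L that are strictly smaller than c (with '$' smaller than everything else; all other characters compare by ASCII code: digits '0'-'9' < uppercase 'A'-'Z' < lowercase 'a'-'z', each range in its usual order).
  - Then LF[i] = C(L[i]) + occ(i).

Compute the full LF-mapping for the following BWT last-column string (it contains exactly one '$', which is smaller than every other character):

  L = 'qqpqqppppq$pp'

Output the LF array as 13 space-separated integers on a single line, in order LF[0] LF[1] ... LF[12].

Char counts: '$':1, 'p':7, 'q':5
C (first-col start): C('$')=0, C('p')=1, C('q')=8
L[0]='q': occ=0, LF[0]=C('q')+0=8+0=8
L[1]='q': occ=1, LF[1]=C('q')+1=8+1=9
L[2]='p': occ=0, LF[2]=C('p')+0=1+0=1
L[3]='q': occ=2, LF[3]=C('q')+2=8+2=10
L[4]='q': occ=3, LF[4]=C('q')+3=8+3=11
L[5]='p': occ=1, LF[5]=C('p')+1=1+1=2
L[6]='p': occ=2, LF[6]=C('p')+2=1+2=3
L[7]='p': occ=3, LF[7]=C('p')+3=1+3=4
L[8]='p': occ=4, LF[8]=C('p')+4=1+4=5
L[9]='q': occ=4, LF[9]=C('q')+4=8+4=12
L[10]='$': occ=0, LF[10]=C('$')+0=0+0=0
L[11]='p': occ=5, LF[11]=C('p')+5=1+5=6
L[12]='p': occ=6, LF[12]=C('p')+6=1+6=7

Answer: 8 9 1 10 11 2 3 4 5 12 0 6 7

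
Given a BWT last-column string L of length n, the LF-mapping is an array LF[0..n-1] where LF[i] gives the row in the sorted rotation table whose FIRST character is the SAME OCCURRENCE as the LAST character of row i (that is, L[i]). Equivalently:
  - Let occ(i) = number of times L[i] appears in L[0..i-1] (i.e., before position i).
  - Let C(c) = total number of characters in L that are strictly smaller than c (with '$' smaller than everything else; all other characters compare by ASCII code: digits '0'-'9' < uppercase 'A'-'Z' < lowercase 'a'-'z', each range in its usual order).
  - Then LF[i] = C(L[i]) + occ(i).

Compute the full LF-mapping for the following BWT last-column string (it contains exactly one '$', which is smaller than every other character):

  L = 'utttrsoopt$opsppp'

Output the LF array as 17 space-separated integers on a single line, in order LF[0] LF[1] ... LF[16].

Answer: 16 12 13 14 9 10 1 2 4 15 0 3 5 11 6 7 8

Derivation:
Char counts: '$':1, 'o':3, 'p':5, 'r':1, 's':2, 't':4, 'u':1
C (first-col start): C('$')=0, C('o')=1, C('p')=4, C('r')=9, C('s')=10, C('t')=12, C('u')=16
L[0]='u': occ=0, LF[0]=C('u')+0=16+0=16
L[1]='t': occ=0, LF[1]=C('t')+0=12+0=12
L[2]='t': occ=1, LF[2]=C('t')+1=12+1=13
L[3]='t': occ=2, LF[3]=C('t')+2=12+2=14
L[4]='r': occ=0, LF[4]=C('r')+0=9+0=9
L[5]='s': occ=0, LF[5]=C('s')+0=10+0=10
L[6]='o': occ=0, LF[6]=C('o')+0=1+0=1
L[7]='o': occ=1, LF[7]=C('o')+1=1+1=2
L[8]='p': occ=0, LF[8]=C('p')+0=4+0=4
L[9]='t': occ=3, LF[9]=C('t')+3=12+3=15
L[10]='$': occ=0, LF[10]=C('$')+0=0+0=0
L[11]='o': occ=2, LF[11]=C('o')+2=1+2=3
L[12]='p': occ=1, LF[12]=C('p')+1=4+1=5
L[13]='s': occ=1, LF[13]=C('s')+1=10+1=11
L[14]='p': occ=2, LF[14]=C('p')+2=4+2=6
L[15]='p': occ=3, LF[15]=C('p')+3=4+3=7
L[16]='p': occ=4, LF[16]=C('p')+4=4+4=8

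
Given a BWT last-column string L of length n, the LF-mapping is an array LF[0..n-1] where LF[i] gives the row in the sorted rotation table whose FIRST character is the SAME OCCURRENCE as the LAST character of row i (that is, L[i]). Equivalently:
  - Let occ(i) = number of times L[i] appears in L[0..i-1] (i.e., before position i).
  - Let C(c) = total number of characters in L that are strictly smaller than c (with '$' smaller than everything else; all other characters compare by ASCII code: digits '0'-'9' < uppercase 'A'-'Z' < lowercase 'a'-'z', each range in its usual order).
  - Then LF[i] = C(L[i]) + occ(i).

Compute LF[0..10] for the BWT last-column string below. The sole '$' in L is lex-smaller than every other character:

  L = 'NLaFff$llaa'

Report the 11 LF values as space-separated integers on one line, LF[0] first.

Char counts: '$':1, 'F':1, 'L':1, 'N':1, 'a':3, 'f':2, 'l':2
C (first-col start): C('$')=0, C('F')=1, C('L')=2, C('N')=3, C('a')=4, C('f')=7, C('l')=9
L[0]='N': occ=0, LF[0]=C('N')+0=3+0=3
L[1]='L': occ=0, LF[1]=C('L')+0=2+0=2
L[2]='a': occ=0, LF[2]=C('a')+0=4+0=4
L[3]='F': occ=0, LF[3]=C('F')+0=1+0=1
L[4]='f': occ=0, LF[4]=C('f')+0=7+0=7
L[5]='f': occ=1, LF[5]=C('f')+1=7+1=8
L[6]='$': occ=0, LF[6]=C('$')+0=0+0=0
L[7]='l': occ=0, LF[7]=C('l')+0=9+0=9
L[8]='l': occ=1, LF[8]=C('l')+1=9+1=10
L[9]='a': occ=1, LF[9]=C('a')+1=4+1=5
L[10]='a': occ=2, LF[10]=C('a')+2=4+2=6

Answer: 3 2 4 1 7 8 0 9 10 5 6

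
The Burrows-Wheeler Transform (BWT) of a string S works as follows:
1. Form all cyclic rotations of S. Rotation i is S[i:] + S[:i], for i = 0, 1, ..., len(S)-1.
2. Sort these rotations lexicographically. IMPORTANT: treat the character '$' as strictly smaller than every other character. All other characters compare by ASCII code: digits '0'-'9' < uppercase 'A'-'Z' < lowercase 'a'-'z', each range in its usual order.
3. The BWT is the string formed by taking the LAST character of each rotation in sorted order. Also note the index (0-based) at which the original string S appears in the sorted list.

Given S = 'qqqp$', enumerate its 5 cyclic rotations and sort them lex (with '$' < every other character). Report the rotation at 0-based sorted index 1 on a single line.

All 5 rotations (rotation i = S[i:]+S[:i]):
  rot[0] = qqqp$
  rot[1] = qqp$q
  rot[2] = qp$qq
  rot[3] = p$qqq
  rot[4] = $qqqp
Sorted (with $ < everything):
  sorted[0] = $qqqp
  sorted[1] = p$qqq
  sorted[2] = qp$qq
  sorted[3] = qqp$q
  sorted[4] = qqqp$
sorted[1] = p$qqq

Answer: p$qqq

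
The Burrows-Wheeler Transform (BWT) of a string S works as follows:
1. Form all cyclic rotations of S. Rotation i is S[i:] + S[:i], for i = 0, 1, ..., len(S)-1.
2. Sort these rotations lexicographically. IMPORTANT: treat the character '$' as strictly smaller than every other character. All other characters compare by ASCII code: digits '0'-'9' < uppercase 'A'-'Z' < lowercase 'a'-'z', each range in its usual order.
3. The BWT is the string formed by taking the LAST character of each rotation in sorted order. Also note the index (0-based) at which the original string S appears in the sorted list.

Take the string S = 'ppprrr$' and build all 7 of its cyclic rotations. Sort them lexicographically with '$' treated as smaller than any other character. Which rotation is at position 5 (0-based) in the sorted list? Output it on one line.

All 7 rotations (rotation i = S[i:]+S[:i]):
  rot[0] = ppprrr$
  rot[1] = pprrr$p
  rot[2] = prrr$pp
  rot[3] = rrr$ppp
  rot[4] = rr$pppr
  rot[5] = r$ppprr
  rot[6] = $ppprrr
Sorted (with $ < everything):
  sorted[0] = $ppprrr
  sorted[1] = ppprrr$
  sorted[2] = pprrr$p
  sorted[3] = prrr$pp
  sorted[4] = r$ppprr
  sorted[5] = rr$pppr
  sorted[6] = rrr$ppp
sorted[5] = rr$pppr

Answer: rr$pppr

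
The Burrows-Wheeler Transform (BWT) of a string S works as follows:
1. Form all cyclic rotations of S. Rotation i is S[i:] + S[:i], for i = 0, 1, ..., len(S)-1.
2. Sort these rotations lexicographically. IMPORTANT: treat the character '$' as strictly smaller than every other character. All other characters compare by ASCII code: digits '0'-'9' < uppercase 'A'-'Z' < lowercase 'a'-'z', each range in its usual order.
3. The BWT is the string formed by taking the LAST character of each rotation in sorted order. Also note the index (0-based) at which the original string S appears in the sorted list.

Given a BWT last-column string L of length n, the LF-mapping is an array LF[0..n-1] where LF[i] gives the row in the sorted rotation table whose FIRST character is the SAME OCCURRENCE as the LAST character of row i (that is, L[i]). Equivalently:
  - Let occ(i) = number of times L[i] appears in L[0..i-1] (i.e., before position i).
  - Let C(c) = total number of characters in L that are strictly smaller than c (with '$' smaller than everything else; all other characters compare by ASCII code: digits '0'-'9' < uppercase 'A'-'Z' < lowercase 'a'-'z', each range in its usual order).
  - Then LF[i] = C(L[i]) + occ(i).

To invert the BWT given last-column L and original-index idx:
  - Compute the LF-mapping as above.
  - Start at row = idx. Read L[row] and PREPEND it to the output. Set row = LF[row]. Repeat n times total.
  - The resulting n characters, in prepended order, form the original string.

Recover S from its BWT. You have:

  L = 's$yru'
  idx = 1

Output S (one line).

Answer: ruys$

Derivation:
LF mapping: 2 0 4 1 3
Walk LF starting at row 1, prepending L[row]:
  step 1: row=1, L[1]='$', prepend. Next row=LF[1]=0
  step 2: row=0, L[0]='s', prepend. Next row=LF[0]=2
  step 3: row=2, L[2]='y', prepend. Next row=LF[2]=4
  step 4: row=4, L[4]='u', prepend. Next row=LF[4]=3
  step 5: row=3, L[3]='r', prepend. Next row=LF[3]=1
Reversed output: ruys$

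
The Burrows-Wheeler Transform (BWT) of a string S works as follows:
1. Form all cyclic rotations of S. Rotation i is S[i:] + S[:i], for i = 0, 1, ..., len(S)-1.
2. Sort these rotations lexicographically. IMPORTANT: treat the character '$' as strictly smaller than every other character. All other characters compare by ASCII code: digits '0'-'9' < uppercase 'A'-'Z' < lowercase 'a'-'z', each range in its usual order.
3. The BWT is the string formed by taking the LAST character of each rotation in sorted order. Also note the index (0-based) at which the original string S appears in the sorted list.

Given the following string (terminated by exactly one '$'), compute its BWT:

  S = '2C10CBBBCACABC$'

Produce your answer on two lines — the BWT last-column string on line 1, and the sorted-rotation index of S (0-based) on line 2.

Answer: C1C$CCCBABB2AB0
3

Derivation:
All 15 rotations (rotation i = S[i:]+S[:i]):
  rot[0] = 2C10CBBBCACABC$
  rot[1] = C10CBBBCACABC$2
  rot[2] = 10CBBBCACABC$2C
  rot[3] = 0CBBBCACABC$2C1
  rot[4] = CBBBCACABC$2C10
  rot[5] = BBBCACABC$2C10C
  rot[6] = BBCACABC$2C10CB
  rot[7] = BCACABC$2C10CBB
  rot[8] = CACABC$2C10CBBB
  rot[9] = ACABC$2C10CBBBC
  rot[10] = CABC$2C10CBBBCA
  rot[11] = ABC$2C10CBBBCAC
  rot[12] = BC$2C10CBBBCACA
  rot[13] = C$2C10CBBBCACAB
  rot[14] = $2C10CBBBCACABC
Sorted (with $ < everything):
  sorted[0] = $2C10CBBBCACABC  (last char: 'C')
  sorted[1] = 0CBBBCACABC$2C1  (last char: '1')
  sorted[2] = 10CBBBCACABC$2C  (last char: 'C')
  sorted[3] = 2C10CBBBCACABC$  (last char: '$')
  sorted[4] = ABC$2C10CBBBCAC  (last char: 'C')
  sorted[5] = ACABC$2C10CBBBC  (last char: 'C')
  sorted[6] = BBBCACABC$2C10C  (last char: 'C')
  sorted[7] = BBCACABC$2C10CB  (last char: 'B')
  sorted[8] = BC$2C10CBBBCACA  (last char: 'A')
  sorted[9] = BCACABC$2C10CBB  (last char: 'B')
  sorted[10] = C$2C10CBBBCACAB  (last char: 'B')
  sorted[11] = C10CBBBCACABC$2  (last char: '2')
  sorted[12] = CABC$2C10CBBBCA  (last char: 'A')
  sorted[13] = CACABC$2C10CBBB  (last char: 'B')
  sorted[14] = CBBBCACABC$2C10  (last char: '0')
Last column: C1C$CCCBABB2AB0
Original string S is at sorted index 3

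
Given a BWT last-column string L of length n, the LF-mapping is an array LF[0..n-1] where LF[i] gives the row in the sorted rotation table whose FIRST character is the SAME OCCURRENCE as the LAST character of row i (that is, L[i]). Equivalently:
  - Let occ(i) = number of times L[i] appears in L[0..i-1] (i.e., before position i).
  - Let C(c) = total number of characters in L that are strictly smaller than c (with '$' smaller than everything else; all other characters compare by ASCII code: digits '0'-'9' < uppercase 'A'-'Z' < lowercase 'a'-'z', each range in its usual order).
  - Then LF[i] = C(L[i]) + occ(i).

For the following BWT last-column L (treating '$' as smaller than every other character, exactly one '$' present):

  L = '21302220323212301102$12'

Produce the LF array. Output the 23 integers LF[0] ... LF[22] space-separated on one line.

Char counts: '$':1, '0':4, '1':5, '2':9, '3':4
C (first-col start): C('$')=0, C('0')=1, C('1')=5, C('2')=10, C('3')=19
L[0]='2': occ=0, LF[0]=C('2')+0=10+0=10
L[1]='1': occ=0, LF[1]=C('1')+0=5+0=5
L[2]='3': occ=0, LF[2]=C('3')+0=19+0=19
L[3]='0': occ=0, LF[3]=C('0')+0=1+0=1
L[4]='2': occ=1, LF[4]=C('2')+1=10+1=11
L[5]='2': occ=2, LF[5]=C('2')+2=10+2=12
L[6]='2': occ=3, LF[6]=C('2')+3=10+3=13
L[7]='0': occ=1, LF[7]=C('0')+1=1+1=2
L[8]='3': occ=1, LF[8]=C('3')+1=19+1=20
L[9]='2': occ=4, LF[9]=C('2')+4=10+4=14
L[10]='3': occ=2, LF[10]=C('3')+2=19+2=21
L[11]='2': occ=5, LF[11]=C('2')+5=10+5=15
L[12]='1': occ=1, LF[12]=C('1')+1=5+1=6
L[13]='2': occ=6, LF[13]=C('2')+6=10+6=16
L[14]='3': occ=3, LF[14]=C('3')+3=19+3=22
L[15]='0': occ=2, LF[15]=C('0')+2=1+2=3
L[16]='1': occ=2, LF[16]=C('1')+2=5+2=7
L[17]='1': occ=3, LF[17]=C('1')+3=5+3=8
L[18]='0': occ=3, LF[18]=C('0')+3=1+3=4
L[19]='2': occ=7, LF[19]=C('2')+7=10+7=17
L[20]='$': occ=0, LF[20]=C('$')+0=0+0=0
L[21]='1': occ=4, LF[21]=C('1')+4=5+4=9
L[22]='2': occ=8, LF[22]=C('2')+8=10+8=18

Answer: 10 5 19 1 11 12 13 2 20 14 21 15 6 16 22 3 7 8 4 17 0 9 18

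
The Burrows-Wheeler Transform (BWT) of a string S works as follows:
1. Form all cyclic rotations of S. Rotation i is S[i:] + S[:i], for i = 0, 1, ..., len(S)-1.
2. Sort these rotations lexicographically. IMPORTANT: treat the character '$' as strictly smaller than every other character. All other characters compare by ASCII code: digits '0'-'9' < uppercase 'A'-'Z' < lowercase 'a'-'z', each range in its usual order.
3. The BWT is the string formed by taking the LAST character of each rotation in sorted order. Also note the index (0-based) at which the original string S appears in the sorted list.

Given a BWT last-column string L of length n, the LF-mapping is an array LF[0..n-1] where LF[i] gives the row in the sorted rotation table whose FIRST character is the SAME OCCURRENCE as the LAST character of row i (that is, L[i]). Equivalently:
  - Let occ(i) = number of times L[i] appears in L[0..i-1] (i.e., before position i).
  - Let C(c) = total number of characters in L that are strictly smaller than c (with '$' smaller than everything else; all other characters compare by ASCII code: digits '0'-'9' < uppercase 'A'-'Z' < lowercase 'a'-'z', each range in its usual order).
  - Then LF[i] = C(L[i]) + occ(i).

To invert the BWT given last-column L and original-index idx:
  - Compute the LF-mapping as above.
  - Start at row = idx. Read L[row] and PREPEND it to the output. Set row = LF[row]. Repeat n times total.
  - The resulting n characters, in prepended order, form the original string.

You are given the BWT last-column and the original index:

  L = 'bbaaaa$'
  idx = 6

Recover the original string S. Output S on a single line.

Answer: baaaab$

Derivation:
LF mapping: 5 6 1 2 3 4 0
Walk LF starting at row 6, prepending L[row]:
  step 1: row=6, L[6]='$', prepend. Next row=LF[6]=0
  step 2: row=0, L[0]='b', prepend. Next row=LF[0]=5
  step 3: row=5, L[5]='a', prepend. Next row=LF[5]=4
  step 4: row=4, L[4]='a', prepend. Next row=LF[4]=3
  step 5: row=3, L[3]='a', prepend. Next row=LF[3]=2
  step 6: row=2, L[2]='a', prepend. Next row=LF[2]=1
  step 7: row=1, L[1]='b', prepend. Next row=LF[1]=6
Reversed output: baaaab$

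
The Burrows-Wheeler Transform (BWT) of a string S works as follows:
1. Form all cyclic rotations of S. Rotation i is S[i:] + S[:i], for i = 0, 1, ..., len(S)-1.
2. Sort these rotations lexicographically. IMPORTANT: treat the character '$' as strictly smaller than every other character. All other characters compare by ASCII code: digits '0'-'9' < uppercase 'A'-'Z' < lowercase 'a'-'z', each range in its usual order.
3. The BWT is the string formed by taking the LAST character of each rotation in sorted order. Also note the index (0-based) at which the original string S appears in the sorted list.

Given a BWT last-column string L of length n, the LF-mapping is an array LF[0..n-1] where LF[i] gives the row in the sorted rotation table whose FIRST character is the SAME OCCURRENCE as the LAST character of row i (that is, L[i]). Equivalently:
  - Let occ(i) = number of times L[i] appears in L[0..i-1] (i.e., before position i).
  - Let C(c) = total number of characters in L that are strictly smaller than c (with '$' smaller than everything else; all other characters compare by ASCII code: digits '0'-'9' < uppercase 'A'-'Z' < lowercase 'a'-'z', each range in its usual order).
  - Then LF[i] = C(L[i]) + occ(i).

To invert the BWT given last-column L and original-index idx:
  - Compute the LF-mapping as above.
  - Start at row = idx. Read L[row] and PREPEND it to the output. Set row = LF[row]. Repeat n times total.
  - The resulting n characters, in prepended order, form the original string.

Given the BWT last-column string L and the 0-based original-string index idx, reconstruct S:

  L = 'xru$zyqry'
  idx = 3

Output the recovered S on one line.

Answer: ryzurqyx$

Derivation:
LF mapping: 5 2 4 0 8 6 1 3 7
Walk LF starting at row 3, prepending L[row]:
  step 1: row=3, L[3]='$', prepend. Next row=LF[3]=0
  step 2: row=0, L[0]='x', prepend. Next row=LF[0]=5
  step 3: row=5, L[5]='y', prepend. Next row=LF[5]=6
  step 4: row=6, L[6]='q', prepend. Next row=LF[6]=1
  step 5: row=1, L[1]='r', prepend. Next row=LF[1]=2
  step 6: row=2, L[2]='u', prepend. Next row=LF[2]=4
  step 7: row=4, L[4]='z', prepend. Next row=LF[4]=8
  step 8: row=8, L[8]='y', prepend. Next row=LF[8]=7
  step 9: row=7, L[7]='r', prepend. Next row=LF[7]=3
Reversed output: ryzurqyx$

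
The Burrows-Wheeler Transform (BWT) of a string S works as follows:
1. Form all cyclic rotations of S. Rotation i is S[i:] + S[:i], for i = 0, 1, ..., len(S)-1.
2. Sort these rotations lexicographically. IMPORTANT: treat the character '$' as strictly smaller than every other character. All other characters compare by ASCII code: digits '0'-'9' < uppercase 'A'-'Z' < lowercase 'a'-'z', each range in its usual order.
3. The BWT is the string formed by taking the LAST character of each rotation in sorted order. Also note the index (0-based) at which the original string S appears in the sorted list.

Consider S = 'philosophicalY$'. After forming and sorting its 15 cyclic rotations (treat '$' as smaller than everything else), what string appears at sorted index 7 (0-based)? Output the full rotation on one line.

All 15 rotations (rotation i = S[i:]+S[:i]):
  rot[0] = philosophicalY$
  rot[1] = hilosophicalY$p
  rot[2] = ilosophicalY$ph
  rot[3] = losophicalY$phi
  rot[4] = osophicalY$phil
  rot[5] = sophicalY$philo
  rot[6] = ophicalY$philos
  rot[7] = phicalY$philoso
  rot[8] = hicalY$philosop
  rot[9] = icalY$philosoph
  rot[10] = calY$philosophi
  rot[11] = alY$philosophic
  rot[12] = lY$philosophica
  rot[13] = Y$philosophical
  rot[14] = $philosophicalY
Sorted (with $ < everything):
  sorted[0] = $philosophicalY
  sorted[1] = Y$philosophical
  sorted[2] = alY$philosophic
  sorted[3] = calY$philosophi
  sorted[4] = hicalY$philosop
  sorted[5] = hilosophicalY$p
  sorted[6] = icalY$philosoph
  sorted[7] = ilosophicalY$ph
  sorted[8] = lY$philosophica
  sorted[9] = losophicalY$phi
  sorted[10] = ophicalY$philos
  sorted[11] = osophicalY$phil
  sorted[12] = phicalY$philoso
  sorted[13] = philosophicalY$
  sorted[14] = sophicalY$philo
sorted[7] = ilosophicalY$ph

Answer: ilosophicalY$ph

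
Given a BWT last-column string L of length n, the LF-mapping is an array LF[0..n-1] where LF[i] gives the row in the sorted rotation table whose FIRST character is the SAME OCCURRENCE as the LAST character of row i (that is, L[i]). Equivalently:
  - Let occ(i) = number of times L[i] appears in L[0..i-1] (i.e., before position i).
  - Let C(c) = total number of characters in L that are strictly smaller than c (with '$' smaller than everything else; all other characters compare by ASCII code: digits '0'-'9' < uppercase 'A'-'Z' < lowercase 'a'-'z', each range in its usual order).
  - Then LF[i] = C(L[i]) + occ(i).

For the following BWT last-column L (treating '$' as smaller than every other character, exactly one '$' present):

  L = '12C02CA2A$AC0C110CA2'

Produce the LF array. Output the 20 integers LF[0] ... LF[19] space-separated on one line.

Char counts: '$':1, '0':3, '1':3, '2':4, 'A':4, 'C':5
C (first-col start): C('$')=0, C('0')=1, C('1')=4, C('2')=7, C('A')=11, C('C')=15
L[0]='1': occ=0, LF[0]=C('1')+0=4+0=4
L[1]='2': occ=0, LF[1]=C('2')+0=7+0=7
L[2]='C': occ=0, LF[2]=C('C')+0=15+0=15
L[3]='0': occ=0, LF[3]=C('0')+0=1+0=1
L[4]='2': occ=1, LF[4]=C('2')+1=7+1=8
L[5]='C': occ=1, LF[5]=C('C')+1=15+1=16
L[6]='A': occ=0, LF[6]=C('A')+0=11+0=11
L[7]='2': occ=2, LF[7]=C('2')+2=7+2=9
L[8]='A': occ=1, LF[8]=C('A')+1=11+1=12
L[9]='$': occ=0, LF[9]=C('$')+0=0+0=0
L[10]='A': occ=2, LF[10]=C('A')+2=11+2=13
L[11]='C': occ=2, LF[11]=C('C')+2=15+2=17
L[12]='0': occ=1, LF[12]=C('0')+1=1+1=2
L[13]='C': occ=3, LF[13]=C('C')+3=15+3=18
L[14]='1': occ=1, LF[14]=C('1')+1=4+1=5
L[15]='1': occ=2, LF[15]=C('1')+2=4+2=6
L[16]='0': occ=2, LF[16]=C('0')+2=1+2=3
L[17]='C': occ=4, LF[17]=C('C')+4=15+4=19
L[18]='A': occ=3, LF[18]=C('A')+3=11+3=14
L[19]='2': occ=3, LF[19]=C('2')+3=7+3=10

Answer: 4 7 15 1 8 16 11 9 12 0 13 17 2 18 5 6 3 19 14 10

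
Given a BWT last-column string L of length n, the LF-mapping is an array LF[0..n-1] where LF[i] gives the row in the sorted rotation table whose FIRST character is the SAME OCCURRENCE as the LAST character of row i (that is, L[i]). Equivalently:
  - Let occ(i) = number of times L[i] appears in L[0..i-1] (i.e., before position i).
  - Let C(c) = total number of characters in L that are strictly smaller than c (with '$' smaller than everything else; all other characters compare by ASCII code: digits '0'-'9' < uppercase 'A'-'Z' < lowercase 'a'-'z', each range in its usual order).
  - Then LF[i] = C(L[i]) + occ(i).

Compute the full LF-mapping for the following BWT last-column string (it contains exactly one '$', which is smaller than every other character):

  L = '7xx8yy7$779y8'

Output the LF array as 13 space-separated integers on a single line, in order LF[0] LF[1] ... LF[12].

Char counts: '$':1, '7':4, '8':2, '9':1, 'x':2, 'y':3
C (first-col start): C('$')=0, C('7')=1, C('8')=5, C('9')=7, C('x')=8, C('y')=10
L[0]='7': occ=0, LF[0]=C('7')+0=1+0=1
L[1]='x': occ=0, LF[1]=C('x')+0=8+0=8
L[2]='x': occ=1, LF[2]=C('x')+1=8+1=9
L[3]='8': occ=0, LF[3]=C('8')+0=5+0=5
L[4]='y': occ=0, LF[4]=C('y')+0=10+0=10
L[5]='y': occ=1, LF[5]=C('y')+1=10+1=11
L[6]='7': occ=1, LF[6]=C('7')+1=1+1=2
L[7]='$': occ=0, LF[7]=C('$')+0=0+0=0
L[8]='7': occ=2, LF[8]=C('7')+2=1+2=3
L[9]='7': occ=3, LF[9]=C('7')+3=1+3=4
L[10]='9': occ=0, LF[10]=C('9')+0=7+0=7
L[11]='y': occ=2, LF[11]=C('y')+2=10+2=12
L[12]='8': occ=1, LF[12]=C('8')+1=5+1=6

Answer: 1 8 9 5 10 11 2 0 3 4 7 12 6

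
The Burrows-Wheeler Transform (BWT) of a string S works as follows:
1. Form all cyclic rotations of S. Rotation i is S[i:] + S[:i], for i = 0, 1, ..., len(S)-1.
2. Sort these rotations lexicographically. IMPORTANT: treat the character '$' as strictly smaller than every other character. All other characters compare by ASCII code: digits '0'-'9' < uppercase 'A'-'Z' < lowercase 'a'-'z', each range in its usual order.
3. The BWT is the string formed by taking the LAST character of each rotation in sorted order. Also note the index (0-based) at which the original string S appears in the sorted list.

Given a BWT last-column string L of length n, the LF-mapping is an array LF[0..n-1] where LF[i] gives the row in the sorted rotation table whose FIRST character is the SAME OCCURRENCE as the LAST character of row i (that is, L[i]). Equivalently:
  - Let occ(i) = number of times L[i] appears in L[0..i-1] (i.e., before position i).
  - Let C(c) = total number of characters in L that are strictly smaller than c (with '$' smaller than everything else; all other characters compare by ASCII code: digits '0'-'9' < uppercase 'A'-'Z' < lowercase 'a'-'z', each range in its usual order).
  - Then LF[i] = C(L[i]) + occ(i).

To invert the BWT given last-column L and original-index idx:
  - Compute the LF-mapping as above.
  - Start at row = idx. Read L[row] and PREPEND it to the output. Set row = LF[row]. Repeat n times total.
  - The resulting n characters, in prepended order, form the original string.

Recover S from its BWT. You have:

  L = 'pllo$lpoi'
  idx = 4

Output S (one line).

Answer: lollipop$

Derivation:
LF mapping: 7 2 3 5 0 4 8 6 1
Walk LF starting at row 4, prepending L[row]:
  step 1: row=4, L[4]='$', prepend. Next row=LF[4]=0
  step 2: row=0, L[0]='p', prepend. Next row=LF[0]=7
  step 3: row=7, L[7]='o', prepend. Next row=LF[7]=6
  step 4: row=6, L[6]='p', prepend. Next row=LF[6]=8
  step 5: row=8, L[8]='i', prepend. Next row=LF[8]=1
  step 6: row=1, L[1]='l', prepend. Next row=LF[1]=2
  step 7: row=2, L[2]='l', prepend. Next row=LF[2]=3
  step 8: row=3, L[3]='o', prepend. Next row=LF[3]=5
  step 9: row=5, L[5]='l', prepend. Next row=LF[5]=4
Reversed output: lollipop$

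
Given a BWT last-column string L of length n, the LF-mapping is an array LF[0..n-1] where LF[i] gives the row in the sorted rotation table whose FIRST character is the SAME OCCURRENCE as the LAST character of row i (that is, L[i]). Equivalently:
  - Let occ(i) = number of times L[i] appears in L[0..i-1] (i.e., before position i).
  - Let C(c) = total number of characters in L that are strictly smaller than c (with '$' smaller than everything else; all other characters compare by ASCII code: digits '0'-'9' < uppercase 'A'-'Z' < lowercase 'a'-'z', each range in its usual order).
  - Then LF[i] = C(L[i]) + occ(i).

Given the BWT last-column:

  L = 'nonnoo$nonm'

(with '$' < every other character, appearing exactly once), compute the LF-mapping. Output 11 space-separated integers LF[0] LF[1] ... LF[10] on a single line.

Answer: 2 7 3 4 8 9 0 5 10 6 1

Derivation:
Char counts: '$':1, 'm':1, 'n':5, 'o':4
C (first-col start): C('$')=0, C('m')=1, C('n')=2, C('o')=7
L[0]='n': occ=0, LF[0]=C('n')+0=2+0=2
L[1]='o': occ=0, LF[1]=C('o')+0=7+0=7
L[2]='n': occ=1, LF[2]=C('n')+1=2+1=3
L[3]='n': occ=2, LF[3]=C('n')+2=2+2=4
L[4]='o': occ=1, LF[4]=C('o')+1=7+1=8
L[5]='o': occ=2, LF[5]=C('o')+2=7+2=9
L[6]='$': occ=0, LF[6]=C('$')+0=0+0=0
L[7]='n': occ=3, LF[7]=C('n')+3=2+3=5
L[8]='o': occ=3, LF[8]=C('o')+3=7+3=10
L[9]='n': occ=4, LF[9]=C('n')+4=2+4=6
L[10]='m': occ=0, LF[10]=C('m')+0=1+0=1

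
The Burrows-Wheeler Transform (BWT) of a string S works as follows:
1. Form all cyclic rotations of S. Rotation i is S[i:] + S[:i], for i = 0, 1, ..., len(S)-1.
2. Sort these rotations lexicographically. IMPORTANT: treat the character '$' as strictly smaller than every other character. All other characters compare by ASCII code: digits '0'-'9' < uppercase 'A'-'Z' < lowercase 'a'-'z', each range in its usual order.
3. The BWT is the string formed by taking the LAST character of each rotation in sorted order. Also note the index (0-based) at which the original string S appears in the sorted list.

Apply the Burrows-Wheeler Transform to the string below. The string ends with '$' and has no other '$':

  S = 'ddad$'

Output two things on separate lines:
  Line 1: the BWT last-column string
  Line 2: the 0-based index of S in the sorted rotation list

Answer: ddad$
4

Derivation:
All 5 rotations (rotation i = S[i:]+S[:i]):
  rot[0] = ddad$
  rot[1] = dad$d
  rot[2] = ad$dd
  rot[3] = d$dda
  rot[4] = $ddad
Sorted (with $ < everything):
  sorted[0] = $ddad  (last char: 'd')
  sorted[1] = ad$dd  (last char: 'd')
  sorted[2] = d$dda  (last char: 'a')
  sorted[3] = dad$d  (last char: 'd')
  sorted[4] = ddad$  (last char: '$')
Last column: ddad$
Original string S is at sorted index 4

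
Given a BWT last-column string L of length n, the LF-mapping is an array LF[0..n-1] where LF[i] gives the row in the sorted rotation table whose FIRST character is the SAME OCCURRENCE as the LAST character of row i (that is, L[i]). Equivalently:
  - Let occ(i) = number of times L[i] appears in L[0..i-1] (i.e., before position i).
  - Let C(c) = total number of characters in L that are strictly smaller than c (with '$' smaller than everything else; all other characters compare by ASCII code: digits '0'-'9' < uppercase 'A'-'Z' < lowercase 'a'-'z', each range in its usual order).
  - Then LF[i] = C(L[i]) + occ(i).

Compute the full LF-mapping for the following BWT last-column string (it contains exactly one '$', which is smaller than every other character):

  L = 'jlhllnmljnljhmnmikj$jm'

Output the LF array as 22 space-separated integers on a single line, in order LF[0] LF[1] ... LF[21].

Char counts: '$':1, 'h':2, 'i':1, 'j':5, 'k':1, 'l':5, 'm':4, 'n':3
C (first-col start): C('$')=0, C('h')=1, C('i')=3, C('j')=4, C('k')=9, C('l')=10, C('m')=15, C('n')=19
L[0]='j': occ=0, LF[0]=C('j')+0=4+0=4
L[1]='l': occ=0, LF[1]=C('l')+0=10+0=10
L[2]='h': occ=0, LF[2]=C('h')+0=1+0=1
L[3]='l': occ=1, LF[3]=C('l')+1=10+1=11
L[4]='l': occ=2, LF[4]=C('l')+2=10+2=12
L[5]='n': occ=0, LF[5]=C('n')+0=19+0=19
L[6]='m': occ=0, LF[6]=C('m')+0=15+0=15
L[7]='l': occ=3, LF[7]=C('l')+3=10+3=13
L[8]='j': occ=1, LF[8]=C('j')+1=4+1=5
L[9]='n': occ=1, LF[9]=C('n')+1=19+1=20
L[10]='l': occ=4, LF[10]=C('l')+4=10+4=14
L[11]='j': occ=2, LF[11]=C('j')+2=4+2=6
L[12]='h': occ=1, LF[12]=C('h')+1=1+1=2
L[13]='m': occ=1, LF[13]=C('m')+1=15+1=16
L[14]='n': occ=2, LF[14]=C('n')+2=19+2=21
L[15]='m': occ=2, LF[15]=C('m')+2=15+2=17
L[16]='i': occ=0, LF[16]=C('i')+0=3+0=3
L[17]='k': occ=0, LF[17]=C('k')+0=9+0=9
L[18]='j': occ=3, LF[18]=C('j')+3=4+3=7
L[19]='$': occ=0, LF[19]=C('$')+0=0+0=0
L[20]='j': occ=4, LF[20]=C('j')+4=4+4=8
L[21]='m': occ=3, LF[21]=C('m')+3=15+3=18

Answer: 4 10 1 11 12 19 15 13 5 20 14 6 2 16 21 17 3 9 7 0 8 18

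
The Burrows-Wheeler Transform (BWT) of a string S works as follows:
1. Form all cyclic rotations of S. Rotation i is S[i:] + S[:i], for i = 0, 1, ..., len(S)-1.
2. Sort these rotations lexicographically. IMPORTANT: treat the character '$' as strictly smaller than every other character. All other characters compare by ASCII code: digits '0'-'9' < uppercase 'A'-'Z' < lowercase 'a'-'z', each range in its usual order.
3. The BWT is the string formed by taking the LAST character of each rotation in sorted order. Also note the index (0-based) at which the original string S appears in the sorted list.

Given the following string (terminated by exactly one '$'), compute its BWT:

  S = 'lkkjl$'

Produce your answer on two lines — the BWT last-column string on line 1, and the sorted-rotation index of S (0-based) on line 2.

Answer: lkklj$
5

Derivation:
All 6 rotations (rotation i = S[i:]+S[:i]):
  rot[0] = lkkjl$
  rot[1] = kkjl$l
  rot[2] = kjl$lk
  rot[3] = jl$lkk
  rot[4] = l$lkkj
  rot[5] = $lkkjl
Sorted (with $ < everything):
  sorted[0] = $lkkjl  (last char: 'l')
  sorted[1] = jl$lkk  (last char: 'k')
  sorted[2] = kjl$lk  (last char: 'k')
  sorted[3] = kkjl$l  (last char: 'l')
  sorted[4] = l$lkkj  (last char: 'j')
  sorted[5] = lkkjl$  (last char: '$')
Last column: lkklj$
Original string S is at sorted index 5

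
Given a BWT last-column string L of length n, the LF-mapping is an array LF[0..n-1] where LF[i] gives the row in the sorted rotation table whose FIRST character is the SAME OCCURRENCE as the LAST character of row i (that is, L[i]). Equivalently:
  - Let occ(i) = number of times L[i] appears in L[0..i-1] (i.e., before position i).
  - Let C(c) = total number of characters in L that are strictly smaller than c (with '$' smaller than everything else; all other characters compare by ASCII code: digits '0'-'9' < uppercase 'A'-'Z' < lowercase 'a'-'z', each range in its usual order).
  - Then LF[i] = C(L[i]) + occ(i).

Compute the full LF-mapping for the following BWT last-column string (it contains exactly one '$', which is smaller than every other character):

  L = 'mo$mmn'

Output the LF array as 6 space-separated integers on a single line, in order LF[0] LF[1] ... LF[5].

Answer: 1 5 0 2 3 4

Derivation:
Char counts: '$':1, 'm':3, 'n':1, 'o':1
C (first-col start): C('$')=0, C('m')=1, C('n')=4, C('o')=5
L[0]='m': occ=0, LF[0]=C('m')+0=1+0=1
L[1]='o': occ=0, LF[1]=C('o')+0=5+0=5
L[2]='$': occ=0, LF[2]=C('$')+0=0+0=0
L[3]='m': occ=1, LF[3]=C('m')+1=1+1=2
L[4]='m': occ=2, LF[4]=C('m')+2=1+2=3
L[5]='n': occ=0, LF[5]=C('n')+0=4+0=4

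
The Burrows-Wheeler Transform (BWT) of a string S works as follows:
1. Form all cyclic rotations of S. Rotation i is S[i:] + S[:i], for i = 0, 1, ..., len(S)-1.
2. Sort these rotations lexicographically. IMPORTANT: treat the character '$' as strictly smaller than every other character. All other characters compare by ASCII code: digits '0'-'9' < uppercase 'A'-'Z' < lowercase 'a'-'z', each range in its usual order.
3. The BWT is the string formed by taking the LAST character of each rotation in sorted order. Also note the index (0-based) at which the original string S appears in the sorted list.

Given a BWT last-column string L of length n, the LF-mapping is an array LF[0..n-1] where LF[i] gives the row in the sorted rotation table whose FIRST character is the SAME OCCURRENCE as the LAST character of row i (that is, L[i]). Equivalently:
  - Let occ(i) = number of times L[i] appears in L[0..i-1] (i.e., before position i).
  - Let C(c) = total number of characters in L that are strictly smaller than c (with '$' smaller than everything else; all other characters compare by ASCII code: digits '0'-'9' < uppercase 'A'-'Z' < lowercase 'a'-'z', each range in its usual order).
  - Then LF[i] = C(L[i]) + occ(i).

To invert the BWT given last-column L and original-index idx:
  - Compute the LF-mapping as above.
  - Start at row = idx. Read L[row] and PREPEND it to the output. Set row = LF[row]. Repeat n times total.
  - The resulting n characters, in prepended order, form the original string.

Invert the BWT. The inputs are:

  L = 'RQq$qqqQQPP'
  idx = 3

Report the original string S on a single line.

LF mapping: 6 3 7 0 8 9 10 4 5 1 2
Walk LF starting at row 3, prepending L[row]:
  step 1: row=3, L[3]='$', prepend. Next row=LF[3]=0
  step 2: row=0, L[0]='R', prepend. Next row=LF[0]=6
  step 3: row=6, L[6]='q', prepend. Next row=LF[6]=10
  step 4: row=10, L[10]='P', prepend. Next row=LF[10]=2
  step 5: row=2, L[2]='q', prepend. Next row=LF[2]=7
  step 6: row=7, L[7]='Q', prepend. Next row=LF[7]=4
  step 7: row=4, L[4]='q', prepend. Next row=LF[4]=8
  step 8: row=8, L[8]='Q', prepend. Next row=LF[8]=5
  step 9: row=5, L[5]='q', prepend. Next row=LF[5]=9
  step 10: row=9, L[9]='P', prepend. Next row=LF[9]=1
  step 11: row=1, L[1]='Q', prepend. Next row=LF[1]=3
Reversed output: QPqQqQqPqR$

Answer: QPqQqQqPqR$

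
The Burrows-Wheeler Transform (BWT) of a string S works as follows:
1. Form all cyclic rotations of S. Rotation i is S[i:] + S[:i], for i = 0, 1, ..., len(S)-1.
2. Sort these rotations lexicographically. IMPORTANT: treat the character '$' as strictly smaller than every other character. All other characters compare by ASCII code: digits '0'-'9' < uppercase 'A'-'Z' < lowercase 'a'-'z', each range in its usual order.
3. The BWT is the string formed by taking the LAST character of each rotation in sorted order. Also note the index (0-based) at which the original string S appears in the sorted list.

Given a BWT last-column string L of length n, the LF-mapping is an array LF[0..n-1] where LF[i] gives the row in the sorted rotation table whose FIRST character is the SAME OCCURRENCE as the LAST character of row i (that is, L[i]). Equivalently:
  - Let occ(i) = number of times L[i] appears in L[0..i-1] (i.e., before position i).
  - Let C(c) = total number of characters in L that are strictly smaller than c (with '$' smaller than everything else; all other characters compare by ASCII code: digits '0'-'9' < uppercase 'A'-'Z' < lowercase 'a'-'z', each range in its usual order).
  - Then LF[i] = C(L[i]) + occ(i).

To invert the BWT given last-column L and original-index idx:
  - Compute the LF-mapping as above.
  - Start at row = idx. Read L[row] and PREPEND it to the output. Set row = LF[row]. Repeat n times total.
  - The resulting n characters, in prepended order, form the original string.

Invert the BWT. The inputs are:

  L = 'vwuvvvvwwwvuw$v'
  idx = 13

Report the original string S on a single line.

LF mapping: 3 10 1 4 5 6 7 11 12 13 8 2 14 0 9
Walk LF starting at row 13, prepending L[row]:
  step 1: row=13, L[13]='$', prepend. Next row=LF[13]=0
  step 2: row=0, L[0]='v', prepend. Next row=LF[0]=3
  step 3: row=3, L[3]='v', prepend. Next row=LF[3]=4
  step 4: row=4, L[4]='v', prepend. Next row=LF[4]=5
  step 5: row=5, L[5]='v', prepend. Next row=LF[5]=6
  step 6: row=6, L[6]='v', prepend. Next row=LF[6]=7
  step 7: row=7, L[7]='w', prepend. Next row=LF[7]=11
  step 8: row=11, L[11]='u', prepend. Next row=LF[11]=2
  step 9: row=2, L[2]='u', prepend. Next row=LF[2]=1
  step 10: row=1, L[1]='w', prepend. Next row=LF[1]=10
  step 11: row=10, L[10]='v', prepend. Next row=LF[10]=8
  step 12: row=8, L[8]='w', prepend. Next row=LF[8]=12
  step 13: row=12, L[12]='w', prepend. Next row=LF[12]=14
  step 14: row=14, L[14]='v', prepend. Next row=LF[14]=9
  step 15: row=9, L[9]='w', prepend. Next row=LF[9]=13
Reversed output: wvwwvwuuwvvvvv$

Answer: wvwwvwuuwvvvvv$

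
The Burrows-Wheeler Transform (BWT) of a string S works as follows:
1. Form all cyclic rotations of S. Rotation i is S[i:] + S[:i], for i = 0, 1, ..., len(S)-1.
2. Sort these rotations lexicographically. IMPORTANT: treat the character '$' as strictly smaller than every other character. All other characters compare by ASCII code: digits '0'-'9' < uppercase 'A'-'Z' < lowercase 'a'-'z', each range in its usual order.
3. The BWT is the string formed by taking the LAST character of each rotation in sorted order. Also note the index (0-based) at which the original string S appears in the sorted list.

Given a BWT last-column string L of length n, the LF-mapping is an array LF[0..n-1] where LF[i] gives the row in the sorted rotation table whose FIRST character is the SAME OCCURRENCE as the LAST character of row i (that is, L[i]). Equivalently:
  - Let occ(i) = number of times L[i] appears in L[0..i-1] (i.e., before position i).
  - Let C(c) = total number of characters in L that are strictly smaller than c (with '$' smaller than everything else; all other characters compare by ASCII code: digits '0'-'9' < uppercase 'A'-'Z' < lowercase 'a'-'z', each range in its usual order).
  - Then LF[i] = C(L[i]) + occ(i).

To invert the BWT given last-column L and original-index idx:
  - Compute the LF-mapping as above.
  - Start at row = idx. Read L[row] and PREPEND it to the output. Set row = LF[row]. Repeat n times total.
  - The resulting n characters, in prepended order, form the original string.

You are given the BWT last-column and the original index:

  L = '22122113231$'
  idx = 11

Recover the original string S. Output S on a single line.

LF mapping: 5 6 1 7 8 2 3 10 9 11 4 0
Walk LF starting at row 11, prepending L[row]:
  step 1: row=11, L[11]='$', prepend. Next row=LF[11]=0
  step 2: row=0, L[0]='2', prepend. Next row=LF[0]=5
  step 3: row=5, L[5]='1', prepend. Next row=LF[5]=2
  step 4: row=2, L[2]='1', prepend. Next row=LF[2]=1
  step 5: row=1, L[1]='2', prepend. Next row=LF[1]=6
  step 6: row=6, L[6]='1', prepend. Next row=LF[6]=3
  step 7: row=3, L[3]='2', prepend. Next row=LF[3]=7
  step 8: row=7, L[7]='3', prepend. Next row=LF[7]=10
  step 9: row=10, L[10]='1', prepend. Next row=LF[10]=4
  step 10: row=4, L[4]='2', prepend. Next row=LF[4]=8
  step 11: row=8, L[8]='2', prepend. Next row=LF[8]=9
  step 12: row=9, L[9]='3', prepend. Next row=LF[9]=11
Reversed output: 32213212112$

Answer: 32213212112$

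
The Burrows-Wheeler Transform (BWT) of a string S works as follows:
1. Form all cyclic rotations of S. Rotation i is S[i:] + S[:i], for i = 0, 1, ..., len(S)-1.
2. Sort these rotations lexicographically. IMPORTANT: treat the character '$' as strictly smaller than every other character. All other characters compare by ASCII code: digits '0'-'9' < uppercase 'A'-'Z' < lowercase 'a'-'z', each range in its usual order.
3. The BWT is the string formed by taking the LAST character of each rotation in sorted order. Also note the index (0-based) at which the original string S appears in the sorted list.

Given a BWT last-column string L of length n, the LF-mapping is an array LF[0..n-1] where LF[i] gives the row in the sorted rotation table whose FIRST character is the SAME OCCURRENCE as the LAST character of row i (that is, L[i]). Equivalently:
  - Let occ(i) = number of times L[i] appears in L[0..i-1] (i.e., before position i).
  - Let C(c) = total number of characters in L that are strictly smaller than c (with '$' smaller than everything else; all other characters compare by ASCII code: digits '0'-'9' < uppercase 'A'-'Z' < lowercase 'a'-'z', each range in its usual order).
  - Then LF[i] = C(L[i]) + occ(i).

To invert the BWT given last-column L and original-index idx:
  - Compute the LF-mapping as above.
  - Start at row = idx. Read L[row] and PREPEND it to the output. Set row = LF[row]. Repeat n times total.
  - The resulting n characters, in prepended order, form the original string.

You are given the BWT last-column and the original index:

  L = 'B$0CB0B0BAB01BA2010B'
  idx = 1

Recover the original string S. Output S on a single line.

LF mapping: 12 0 1 19 13 2 14 3 15 10 16 4 7 17 11 9 5 8 6 18
Walk LF starting at row 1, prepending L[row]:
  step 1: row=1, L[1]='$', prepend. Next row=LF[1]=0
  step 2: row=0, L[0]='B', prepend. Next row=LF[0]=12
  step 3: row=12, L[12]='1', prepend. Next row=LF[12]=7
  step 4: row=7, L[7]='0', prepend. Next row=LF[7]=3
  step 5: row=3, L[3]='C', prepend. Next row=LF[3]=19
  step 6: row=19, L[19]='B', prepend. Next row=LF[19]=18
  step 7: row=18, L[18]='0', prepend. Next row=LF[18]=6
  step 8: row=6, L[6]='B', prepend. Next row=LF[6]=14
  step 9: row=14, L[14]='A', prepend. Next row=LF[14]=11
  step 10: row=11, L[11]='0', prepend. Next row=LF[11]=4
  step 11: row=4, L[4]='B', prepend. Next row=LF[4]=13
  step 12: row=13, L[13]='B', prepend. Next row=LF[13]=17
  step 13: row=17, L[17]='1', prepend. Next row=LF[17]=8
  step 14: row=8, L[8]='B', prepend. Next row=LF[8]=15
  step 15: row=15, L[15]='2', prepend. Next row=LF[15]=9
  step 16: row=9, L[9]='A', prepend. Next row=LF[9]=10
  step 17: row=10, L[10]='B', prepend. Next row=LF[10]=16
  step 18: row=16, L[16]='0', prepend. Next row=LF[16]=5
  step 19: row=5, L[5]='0', prepend. Next row=LF[5]=2
  step 20: row=2, L[2]='0', prepend. Next row=LF[2]=1
Reversed output: 000BA2B1BB0AB0BC01B$

Answer: 000BA2B1BB0AB0BC01B$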